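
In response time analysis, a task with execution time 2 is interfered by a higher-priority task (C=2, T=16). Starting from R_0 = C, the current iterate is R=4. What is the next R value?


R_next = C + ceil(R_prev / T_hp) * C_hp
ceil(4 / 16) = ceil(0.25) = 1
Interference = 1 * 2 = 2
R_next = 2 + 2 = 4
R_next = R_prev, so the iteration has converged (response time = 4).

4


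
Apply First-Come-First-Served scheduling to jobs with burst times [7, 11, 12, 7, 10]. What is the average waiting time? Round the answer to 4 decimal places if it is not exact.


FCFS order (as given): [7, 11, 12, 7, 10]
Waiting times:
  Job 1: wait = 0
  Job 2: wait = 7
  Job 3: wait = 18
  Job 4: wait = 30
  Job 5: wait = 37
Sum of waiting times = 92
Average waiting time = 92/5 = 18.4

18.4


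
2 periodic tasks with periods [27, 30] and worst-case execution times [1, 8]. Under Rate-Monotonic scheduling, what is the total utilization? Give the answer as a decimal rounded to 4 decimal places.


Compute individual utilizations (exact fractions):
  Task 1: C/T = 1/27 (approx. 0.037)
  Task 2: C/T = 8/30 = 4/15 (approx. 0.2667)
Total utilization U = 1/27 + 4/15 = 41/135
Rounded to 4 decimal places: U = 0.3037
RM (Liu & Layland) bound for 2 tasks = 0.828427; compare with U = 41/135 (approx. 0.303704)
U <= bound, so schedulable by RM sufficient condition.

0.3037


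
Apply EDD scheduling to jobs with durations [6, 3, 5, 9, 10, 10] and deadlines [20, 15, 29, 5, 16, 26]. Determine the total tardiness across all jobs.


Sort by due date (EDD order): [(9, 5), (3, 15), (10, 16), (6, 20), (10, 26), (5, 29)]
Compute completion times and tardiness:
  Job 1: p=9, d=5, C=9, tardiness=max(0,9-5)=4
  Job 2: p=3, d=15, C=12, tardiness=max(0,12-15)=0
  Job 3: p=10, d=16, C=22, tardiness=max(0,22-16)=6
  Job 4: p=6, d=20, C=28, tardiness=max(0,28-20)=8
  Job 5: p=10, d=26, C=38, tardiness=max(0,38-26)=12
  Job 6: p=5, d=29, C=43, tardiness=max(0,43-29)=14
Total tardiness = 44

44


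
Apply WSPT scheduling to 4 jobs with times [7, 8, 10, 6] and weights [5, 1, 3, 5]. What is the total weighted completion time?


Compute p/w ratios and sort ascending (WSPT): [(6, 5), (7, 5), (10, 3), (8, 1)]
Compute weighted completion times:
  Job (p=6,w=5): C=6, w*C=5*6=30
  Job (p=7,w=5): C=13, w*C=5*13=65
  Job (p=10,w=3): C=23, w*C=3*23=69
  Job (p=8,w=1): C=31, w*C=1*31=31
Total weighted completion time = 195

195


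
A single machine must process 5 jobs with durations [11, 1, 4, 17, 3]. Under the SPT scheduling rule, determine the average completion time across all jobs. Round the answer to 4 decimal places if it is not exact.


Sort jobs by processing time (SPT order): [1, 3, 4, 11, 17]
Compute completion times sequentially:
  Job 1: processing = 1, completes at 1
  Job 2: processing = 3, completes at 4
  Job 3: processing = 4, completes at 8
  Job 4: processing = 11, completes at 19
  Job 5: processing = 17, completes at 36
Sum of completion times = 68
Average completion time = 68/5 = 13.6

13.6


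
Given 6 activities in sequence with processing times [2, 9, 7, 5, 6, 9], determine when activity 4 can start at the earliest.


Activity 4 starts after activities 1 through 3 complete.
Predecessor durations: [2, 9, 7]
ES = 2 + 9 + 7 = 18

18


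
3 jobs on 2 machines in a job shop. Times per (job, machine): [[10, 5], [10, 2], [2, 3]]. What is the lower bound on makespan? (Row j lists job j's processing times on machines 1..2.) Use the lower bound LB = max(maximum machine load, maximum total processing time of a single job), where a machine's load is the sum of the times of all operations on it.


Machine loads:
  Machine 1: 10 + 10 + 2 = 22
  Machine 2: 5 + 2 + 3 = 10
Max machine load = 22
Job totals:
  Job 1: 15
  Job 2: 12
  Job 3: 5
Max job total = 15
Lower bound = max(22, 15) = 22

22


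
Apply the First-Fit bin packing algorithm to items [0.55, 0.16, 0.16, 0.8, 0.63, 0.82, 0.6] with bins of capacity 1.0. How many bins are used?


Place items sequentially using First-Fit:
  Item 0.55 -> new Bin 1
  Item 0.16 -> Bin 1 (now 0.71)
  Item 0.16 -> Bin 1 (now 0.87)
  Item 0.8 -> new Bin 2
  Item 0.63 -> new Bin 3
  Item 0.82 -> new Bin 4
  Item 0.6 -> new Bin 5
Total bins used = 5

5


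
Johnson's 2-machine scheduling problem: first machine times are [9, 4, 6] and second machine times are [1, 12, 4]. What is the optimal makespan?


Apply Johnson's rule:
  Group 1 (a <= b): [(2, 4, 12)]
  Group 2 (a > b): [(3, 6, 4), (1, 9, 1)]
Optimal job order: [2, 3, 1]
Schedule:
  Job 2: M1 done at 4, M2 done at 16
  Job 3: M1 done at 10, M2 done at 20
  Job 1: M1 done at 19, M2 done at 21
Makespan = 21

21


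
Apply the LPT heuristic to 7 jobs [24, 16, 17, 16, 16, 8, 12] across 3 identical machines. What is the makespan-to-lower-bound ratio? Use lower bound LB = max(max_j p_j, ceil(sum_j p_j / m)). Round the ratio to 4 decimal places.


LPT order: [24, 17, 16, 16, 16, 12, 8]
Machine loads after assignment: [36, 33, 40]
LPT makespan = 40
Lower bound = max(max_job, ceil(total/3)) = max(24, 37) = 37
Ratio = 40 / 37 = 1.0811

1.0811


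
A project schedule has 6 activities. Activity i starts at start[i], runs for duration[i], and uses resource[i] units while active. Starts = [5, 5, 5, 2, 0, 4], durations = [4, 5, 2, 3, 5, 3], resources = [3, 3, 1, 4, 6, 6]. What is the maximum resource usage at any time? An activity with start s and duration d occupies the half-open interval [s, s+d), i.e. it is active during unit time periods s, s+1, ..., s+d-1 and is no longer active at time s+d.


Each activity i is active on [start_i, start_i + duration_i).
Compute total resource usage per time slot:
  t=0: active resources = [6], total = 6
  t=1: active resources = [6], total = 6
  t=2: active resources = [4, 6], total = 10
  t=3: active resources = [4, 6], total = 10
  t=4: active resources = [4, 6, 6], total = 16
  t=5: active resources = [3, 3, 1, 6], total = 13
  t=6: active resources = [3, 3, 1, 6], total = 13
  t=7: active resources = [3, 3], total = 6
  t=8: active resources = [3, 3], total = 6
  t=9: active resources = [3], total = 3
Peak resource demand = 16

16


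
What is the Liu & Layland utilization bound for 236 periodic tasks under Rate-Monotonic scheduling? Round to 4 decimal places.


Compute 2^(1/236) = 1.0029413817
Subtract 1: 1.0029413817 - 1 = 0.0029413817
Multiply by n: 236 * 0.0029413817 = 0.6941660812
Round to 4 dp: 0.6942

0.6942


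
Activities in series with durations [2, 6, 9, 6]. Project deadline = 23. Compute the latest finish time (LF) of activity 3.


LF(activity 3) = deadline - sum of successor durations
Successors: activities 4 through 4 with durations [6]
Sum of successor durations = 6
LF = 23 - 6 = 17

17


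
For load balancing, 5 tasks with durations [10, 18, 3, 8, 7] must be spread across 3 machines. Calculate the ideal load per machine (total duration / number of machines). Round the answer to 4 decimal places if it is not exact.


Total processing time = 10 + 18 + 3 + 8 + 7 = 46
Number of machines = 3
Ideal balanced load = 46 / 3 = 15.3333

15.3333


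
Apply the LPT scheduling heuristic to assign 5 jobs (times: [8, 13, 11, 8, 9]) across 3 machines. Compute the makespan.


Sort jobs in decreasing order (LPT): [13, 11, 9, 8, 8]
Assign each job to the least loaded machine:
  Machine 1: jobs [13], load = 13
  Machine 2: jobs [11, 8], load = 19
  Machine 3: jobs [9, 8], load = 17
Makespan = max load = 19

19


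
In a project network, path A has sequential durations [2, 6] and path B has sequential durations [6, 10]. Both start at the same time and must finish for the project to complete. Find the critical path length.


Path A total = 2 + 6 = 8
Path B total = 6 + 10 = 16
Critical path = longest path = max(8, 16) = 16

16


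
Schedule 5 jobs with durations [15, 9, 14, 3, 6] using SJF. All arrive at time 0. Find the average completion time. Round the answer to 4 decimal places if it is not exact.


SJF order (ascending): [3, 6, 9, 14, 15]
Completion times:
  Job 1: burst=3, C=3
  Job 2: burst=6, C=9
  Job 3: burst=9, C=18
  Job 4: burst=14, C=32
  Job 5: burst=15, C=47
Average completion = 109/5 = 21.8

21.8


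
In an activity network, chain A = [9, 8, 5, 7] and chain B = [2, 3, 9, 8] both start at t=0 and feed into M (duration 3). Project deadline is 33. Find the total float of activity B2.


Forward pass: ES(B2) = sum of predecessors on chain B = 2
EF = ES + duration = 2 + 3 = 5
Backward pass: LF(M) = deadline = 33; LS(M) = 33 - 3 = 30
LF(B2) = LS(M) - sum(successors on chain B) = 30 - 17 = 13
LS = LF - duration = 13 - 3 = 10
Total float = LS - ES = 10 - 2 = 8

8


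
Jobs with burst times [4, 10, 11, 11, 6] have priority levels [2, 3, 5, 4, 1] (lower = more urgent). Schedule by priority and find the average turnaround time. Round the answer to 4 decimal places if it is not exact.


Sort by priority (ascending = highest first):
Order: [(1, 6), (2, 4), (3, 10), (4, 11), (5, 11)]
Completion times:
  Priority 1, burst=6, C=6
  Priority 2, burst=4, C=10
  Priority 3, burst=10, C=20
  Priority 4, burst=11, C=31
  Priority 5, burst=11, C=42
Average turnaround = 109/5 = 21.8

21.8


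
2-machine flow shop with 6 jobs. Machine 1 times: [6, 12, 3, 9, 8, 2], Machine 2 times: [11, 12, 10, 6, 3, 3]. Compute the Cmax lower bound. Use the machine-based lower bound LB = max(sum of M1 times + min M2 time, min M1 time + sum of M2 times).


LB1 = sum(M1 times) + min(M2 times) = 40 + 3 = 43
LB2 = min(M1 times) + sum(M2 times) = 2 + 45 = 47
Lower bound = max(LB1, LB2) = max(43, 47) = 47

47


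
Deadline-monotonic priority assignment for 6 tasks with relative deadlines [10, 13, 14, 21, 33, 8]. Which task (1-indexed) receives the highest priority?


Sort tasks by relative deadline (ascending):
  Task 6: deadline = 8
  Task 1: deadline = 10
  Task 2: deadline = 13
  Task 3: deadline = 14
  Task 4: deadline = 21
  Task 5: deadline = 33
Priority order (highest first): [6, 1, 2, 3, 4, 5]
Highest priority task = 6

6


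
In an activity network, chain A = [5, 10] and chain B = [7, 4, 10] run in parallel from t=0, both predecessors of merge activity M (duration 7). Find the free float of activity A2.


ES(A2) = sum of predecessors on chain A = 5
EF(A2) = ES + duration = 5 + 10 = 15
Successor of A2 is M. ES(M) = max(sum(A), sum(B)) = max(15, 21) = 21
Free float = ES(successor) - EF(current) = 21 - 15 = 6

6


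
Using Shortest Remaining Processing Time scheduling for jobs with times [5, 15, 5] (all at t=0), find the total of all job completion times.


Since all jobs arrive at t=0, SRPT equals SPT ordering.
SPT order: [5, 5, 15]
Completion times:
  Job 1: p=5, C=5
  Job 2: p=5, C=10
  Job 3: p=15, C=25
Total completion time = 5 + 10 + 25 = 40

40


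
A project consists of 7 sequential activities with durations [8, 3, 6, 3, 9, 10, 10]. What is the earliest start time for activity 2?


Activity 2 starts after activities 1 through 1 complete.
Predecessor durations: [8]
ES = 8 = 8

8


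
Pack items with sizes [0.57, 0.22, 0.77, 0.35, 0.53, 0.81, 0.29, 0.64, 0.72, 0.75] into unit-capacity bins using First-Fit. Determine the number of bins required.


Place items sequentially using First-Fit:
  Item 0.57 -> new Bin 1
  Item 0.22 -> Bin 1 (now 0.79)
  Item 0.77 -> new Bin 2
  Item 0.35 -> new Bin 3
  Item 0.53 -> Bin 3 (now 0.88)
  Item 0.81 -> new Bin 4
  Item 0.29 -> new Bin 5
  Item 0.64 -> Bin 5 (now 0.93)
  Item 0.72 -> new Bin 6
  Item 0.75 -> new Bin 7
Total bins used = 7

7


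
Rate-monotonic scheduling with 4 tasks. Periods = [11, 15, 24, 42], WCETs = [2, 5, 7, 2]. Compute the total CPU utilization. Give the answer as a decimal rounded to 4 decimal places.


Compute individual utilizations (exact fractions):
  Task 1: C/T = 2/11 (approx. 0.1818)
  Task 2: C/T = 5/15 = 1/3 (approx. 0.3333)
  Task 3: C/T = 7/24 (approx. 0.2917)
  Task 4: C/T = 2/42 = 1/21 (approx. 0.0476)
Total utilization U = 2/11 + 1/3 + 7/24 + 1/21 = 1579/1848
Rounded to 4 decimal places: U = 0.8544
RM (Liu & Layland) bound for 4 tasks = 0.756828; compare with U = 1579/1848 (approx. 0.854437)
bound < U <= 1, so the RM sufficient condition is not met (inconclusive; an exact test such as response-time analysis is needed).

0.8544


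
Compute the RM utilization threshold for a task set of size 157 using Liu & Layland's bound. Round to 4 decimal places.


Compute 2^(1/157) = 1.0044247104
Subtract 1: 1.0044247104 - 1 = 0.0044247104
Multiply by n: 157 * 0.0044247104 = 0.6946795328
Round to 4 dp: 0.6947

0.6947


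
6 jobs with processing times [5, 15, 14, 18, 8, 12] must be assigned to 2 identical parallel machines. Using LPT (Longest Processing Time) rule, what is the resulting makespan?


Sort jobs in decreasing order (LPT): [18, 15, 14, 12, 8, 5]
Assign each job to the least loaded machine:
  Machine 1: jobs [18, 12, 5], load = 35
  Machine 2: jobs [15, 14, 8], load = 37
Makespan = max load = 37

37


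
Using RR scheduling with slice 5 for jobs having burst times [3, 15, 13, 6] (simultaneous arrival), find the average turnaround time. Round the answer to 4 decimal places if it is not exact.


Time quantum = 5
Execution trace:
  J1 runs 3 units, time = 3
  J2 runs 5 units, time = 8
  J3 runs 5 units, time = 13
  J4 runs 5 units, time = 18
  J2 runs 5 units, time = 23
  J3 runs 5 units, time = 28
  J4 runs 1 units, time = 29
  J2 runs 5 units, time = 34
  J3 runs 3 units, time = 37
Finish times: [3, 34, 37, 29]
Average turnaround = 103/4 = 25.75

25.75


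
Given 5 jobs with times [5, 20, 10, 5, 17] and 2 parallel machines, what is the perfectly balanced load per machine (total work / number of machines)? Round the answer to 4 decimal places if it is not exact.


Total processing time = 5 + 20 + 10 + 5 + 17 = 57
Number of machines = 2
Ideal balanced load = 57 / 2 = 28.5

28.5


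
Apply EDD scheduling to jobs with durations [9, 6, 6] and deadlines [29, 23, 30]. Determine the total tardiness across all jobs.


Sort by due date (EDD order): [(6, 23), (9, 29), (6, 30)]
Compute completion times and tardiness:
  Job 1: p=6, d=23, C=6, tardiness=max(0,6-23)=0
  Job 2: p=9, d=29, C=15, tardiness=max(0,15-29)=0
  Job 3: p=6, d=30, C=21, tardiness=max(0,21-30)=0
Total tardiness = 0

0


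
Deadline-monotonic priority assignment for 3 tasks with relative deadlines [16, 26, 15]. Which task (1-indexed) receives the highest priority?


Sort tasks by relative deadline (ascending):
  Task 3: deadline = 15
  Task 1: deadline = 16
  Task 2: deadline = 26
Priority order (highest first): [3, 1, 2]
Highest priority task = 3

3


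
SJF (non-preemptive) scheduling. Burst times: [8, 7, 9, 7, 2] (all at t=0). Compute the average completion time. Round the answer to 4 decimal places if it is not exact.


SJF order (ascending): [2, 7, 7, 8, 9]
Completion times:
  Job 1: burst=2, C=2
  Job 2: burst=7, C=9
  Job 3: burst=7, C=16
  Job 4: burst=8, C=24
  Job 5: burst=9, C=33
Average completion = 84/5 = 16.8

16.8


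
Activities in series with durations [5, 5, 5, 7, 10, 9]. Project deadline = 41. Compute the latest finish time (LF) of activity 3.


LF(activity 3) = deadline - sum of successor durations
Successors: activities 4 through 6 with durations [7, 10, 9]
Sum of successor durations = 26
LF = 41 - 26 = 15

15


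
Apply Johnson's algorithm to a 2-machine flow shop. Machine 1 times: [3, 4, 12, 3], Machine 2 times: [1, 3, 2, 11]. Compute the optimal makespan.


Apply Johnson's rule:
  Group 1 (a <= b): [(4, 3, 11)]
  Group 2 (a > b): [(2, 4, 3), (3, 12, 2), (1, 3, 1)]
Optimal job order: [4, 2, 3, 1]
Schedule:
  Job 4: M1 done at 3, M2 done at 14
  Job 2: M1 done at 7, M2 done at 17
  Job 3: M1 done at 19, M2 done at 21
  Job 1: M1 done at 22, M2 done at 23
Makespan = 23

23


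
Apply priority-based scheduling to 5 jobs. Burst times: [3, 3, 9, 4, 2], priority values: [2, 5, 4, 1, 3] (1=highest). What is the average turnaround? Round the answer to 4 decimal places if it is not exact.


Sort by priority (ascending = highest first):
Order: [(1, 4), (2, 3), (3, 2), (4, 9), (5, 3)]
Completion times:
  Priority 1, burst=4, C=4
  Priority 2, burst=3, C=7
  Priority 3, burst=2, C=9
  Priority 4, burst=9, C=18
  Priority 5, burst=3, C=21
Average turnaround = 59/5 = 11.8

11.8


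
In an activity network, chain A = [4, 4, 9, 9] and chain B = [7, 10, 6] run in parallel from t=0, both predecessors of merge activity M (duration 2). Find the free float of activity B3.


ES(B3) = sum of predecessors on chain B = 17
EF(B3) = ES + duration = 17 + 6 = 23
Successor of B3 is M. ES(M) = max(sum(A), sum(B)) = max(26, 23) = 26
Free float = ES(successor) - EF(current) = 26 - 23 = 3

3


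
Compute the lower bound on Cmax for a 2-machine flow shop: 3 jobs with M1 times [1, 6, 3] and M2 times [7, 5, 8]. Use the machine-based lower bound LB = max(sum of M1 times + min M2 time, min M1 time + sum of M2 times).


LB1 = sum(M1 times) + min(M2 times) = 10 + 5 = 15
LB2 = min(M1 times) + sum(M2 times) = 1 + 20 = 21
Lower bound = max(LB1, LB2) = max(15, 21) = 21

21


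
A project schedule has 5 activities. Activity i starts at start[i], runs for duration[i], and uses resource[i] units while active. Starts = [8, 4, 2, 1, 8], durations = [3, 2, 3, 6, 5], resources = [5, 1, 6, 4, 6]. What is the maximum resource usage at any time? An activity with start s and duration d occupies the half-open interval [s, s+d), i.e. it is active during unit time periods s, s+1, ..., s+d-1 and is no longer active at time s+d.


Each activity i is active on [start_i, start_i + duration_i).
Compute total resource usage per time slot:
  t=0: active resources = [], total = 0
  t=1: active resources = [4], total = 4
  t=2: active resources = [6, 4], total = 10
  t=3: active resources = [6, 4], total = 10
  t=4: active resources = [1, 6, 4], total = 11
  t=5: active resources = [1, 4], total = 5
  t=6: active resources = [4], total = 4
  t=7: active resources = [], total = 0
  t=8: active resources = [5, 6], total = 11
  t=9: active resources = [5, 6], total = 11
  t=10: active resources = [5, 6], total = 11
  t=11: active resources = [6], total = 6
  t=12: active resources = [6], total = 6
Peak resource demand = 11

11


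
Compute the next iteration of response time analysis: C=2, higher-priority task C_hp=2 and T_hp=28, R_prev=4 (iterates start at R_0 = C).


R_next = C + ceil(R_prev / T_hp) * C_hp
ceil(4 / 28) = ceil(0.1429) = 1
Interference = 1 * 2 = 2
R_next = 2 + 2 = 4
R_next = R_prev, so the iteration has converged (response time = 4).

4


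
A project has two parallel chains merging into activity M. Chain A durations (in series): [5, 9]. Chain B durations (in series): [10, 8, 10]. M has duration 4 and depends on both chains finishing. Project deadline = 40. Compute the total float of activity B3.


Forward pass: ES(B3) = sum of predecessors on chain B = 18
EF = ES + duration = 18 + 10 = 28
Backward pass: LF(M) = deadline = 40; LS(M) = 40 - 4 = 36
LF(B3) = LS(M) - sum(successors on chain B) = 36 - 0 = 36
LS = LF - duration = 36 - 10 = 26
Total float = LS - ES = 26 - 18 = 8

8


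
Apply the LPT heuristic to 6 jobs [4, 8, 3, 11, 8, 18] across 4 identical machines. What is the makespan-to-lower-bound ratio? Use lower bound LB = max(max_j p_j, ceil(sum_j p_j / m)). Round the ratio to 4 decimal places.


LPT order: [18, 11, 8, 8, 4, 3]
Machine loads after assignment: [18, 11, 12, 11]
LPT makespan = 18
Lower bound = max(max_job, ceil(total/4)) = max(18, 13) = 18
Ratio = 18 / 18 = 1.0

1.0


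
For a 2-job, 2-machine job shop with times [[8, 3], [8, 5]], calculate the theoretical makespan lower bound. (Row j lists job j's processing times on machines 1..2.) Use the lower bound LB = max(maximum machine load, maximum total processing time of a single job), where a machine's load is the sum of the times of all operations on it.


Machine loads:
  Machine 1: 8 + 8 = 16
  Machine 2: 3 + 5 = 8
Max machine load = 16
Job totals:
  Job 1: 11
  Job 2: 13
Max job total = 13
Lower bound = max(16, 13) = 16

16


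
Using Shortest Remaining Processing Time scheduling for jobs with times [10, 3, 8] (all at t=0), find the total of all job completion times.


Since all jobs arrive at t=0, SRPT equals SPT ordering.
SPT order: [3, 8, 10]
Completion times:
  Job 1: p=3, C=3
  Job 2: p=8, C=11
  Job 3: p=10, C=21
Total completion time = 3 + 11 + 21 = 35

35


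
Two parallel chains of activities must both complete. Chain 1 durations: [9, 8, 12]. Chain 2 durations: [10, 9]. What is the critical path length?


Path A total = 9 + 8 + 12 = 29
Path B total = 10 + 9 = 19
Critical path = longest path = max(29, 19) = 29

29


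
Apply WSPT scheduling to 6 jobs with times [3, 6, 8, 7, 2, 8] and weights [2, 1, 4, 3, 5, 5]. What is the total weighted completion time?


Compute p/w ratios and sort ascending (WSPT): [(2, 5), (3, 2), (8, 5), (8, 4), (7, 3), (6, 1)]
Compute weighted completion times:
  Job (p=2,w=5): C=2, w*C=5*2=10
  Job (p=3,w=2): C=5, w*C=2*5=10
  Job (p=8,w=5): C=13, w*C=5*13=65
  Job (p=8,w=4): C=21, w*C=4*21=84
  Job (p=7,w=3): C=28, w*C=3*28=84
  Job (p=6,w=1): C=34, w*C=1*34=34
Total weighted completion time = 287

287


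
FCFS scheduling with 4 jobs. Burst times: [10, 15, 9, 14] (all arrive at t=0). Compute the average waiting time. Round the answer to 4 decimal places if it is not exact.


FCFS order (as given): [10, 15, 9, 14]
Waiting times:
  Job 1: wait = 0
  Job 2: wait = 10
  Job 3: wait = 25
  Job 4: wait = 34
Sum of waiting times = 69
Average waiting time = 69/4 = 17.25

17.25


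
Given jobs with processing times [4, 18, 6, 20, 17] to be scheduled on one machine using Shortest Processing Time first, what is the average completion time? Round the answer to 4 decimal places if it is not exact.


Sort jobs by processing time (SPT order): [4, 6, 17, 18, 20]
Compute completion times sequentially:
  Job 1: processing = 4, completes at 4
  Job 2: processing = 6, completes at 10
  Job 3: processing = 17, completes at 27
  Job 4: processing = 18, completes at 45
  Job 5: processing = 20, completes at 65
Sum of completion times = 151
Average completion time = 151/5 = 30.2

30.2


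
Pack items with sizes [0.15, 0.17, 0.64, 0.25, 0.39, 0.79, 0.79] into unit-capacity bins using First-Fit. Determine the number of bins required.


Place items sequentially using First-Fit:
  Item 0.15 -> new Bin 1
  Item 0.17 -> Bin 1 (now 0.32)
  Item 0.64 -> Bin 1 (now 0.96)
  Item 0.25 -> new Bin 2
  Item 0.39 -> Bin 2 (now 0.64)
  Item 0.79 -> new Bin 3
  Item 0.79 -> new Bin 4
Total bins used = 4

4


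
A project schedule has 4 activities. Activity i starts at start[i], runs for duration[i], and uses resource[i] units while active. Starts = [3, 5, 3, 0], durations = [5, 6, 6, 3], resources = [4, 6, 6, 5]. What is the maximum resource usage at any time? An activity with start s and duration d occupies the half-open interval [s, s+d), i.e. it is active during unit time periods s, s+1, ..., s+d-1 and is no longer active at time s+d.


Each activity i is active on [start_i, start_i + duration_i).
Compute total resource usage per time slot:
  t=0: active resources = [5], total = 5
  t=1: active resources = [5], total = 5
  t=2: active resources = [5], total = 5
  t=3: active resources = [4, 6], total = 10
  t=4: active resources = [4, 6], total = 10
  t=5: active resources = [4, 6, 6], total = 16
  t=6: active resources = [4, 6, 6], total = 16
  t=7: active resources = [4, 6, 6], total = 16
  t=8: active resources = [6, 6], total = 12
  t=9: active resources = [6], total = 6
  t=10: active resources = [6], total = 6
Peak resource demand = 16

16


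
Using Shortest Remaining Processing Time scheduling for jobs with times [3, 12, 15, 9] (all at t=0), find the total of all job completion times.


Since all jobs arrive at t=0, SRPT equals SPT ordering.
SPT order: [3, 9, 12, 15]
Completion times:
  Job 1: p=3, C=3
  Job 2: p=9, C=12
  Job 3: p=12, C=24
  Job 4: p=15, C=39
Total completion time = 3 + 12 + 24 + 39 = 78

78


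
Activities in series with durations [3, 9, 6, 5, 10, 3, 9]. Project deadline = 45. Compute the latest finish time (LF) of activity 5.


LF(activity 5) = deadline - sum of successor durations
Successors: activities 6 through 7 with durations [3, 9]
Sum of successor durations = 12
LF = 45 - 12 = 33

33


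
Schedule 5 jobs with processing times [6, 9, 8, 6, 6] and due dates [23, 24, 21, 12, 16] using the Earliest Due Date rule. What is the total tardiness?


Sort by due date (EDD order): [(6, 12), (6, 16), (8, 21), (6, 23), (9, 24)]
Compute completion times and tardiness:
  Job 1: p=6, d=12, C=6, tardiness=max(0,6-12)=0
  Job 2: p=6, d=16, C=12, tardiness=max(0,12-16)=0
  Job 3: p=8, d=21, C=20, tardiness=max(0,20-21)=0
  Job 4: p=6, d=23, C=26, tardiness=max(0,26-23)=3
  Job 5: p=9, d=24, C=35, tardiness=max(0,35-24)=11
Total tardiness = 14

14


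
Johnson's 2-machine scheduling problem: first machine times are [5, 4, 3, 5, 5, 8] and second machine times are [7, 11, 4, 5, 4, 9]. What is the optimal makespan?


Apply Johnson's rule:
  Group 1 (a <= b): [(3, 3, 4), (2, 4, 11), (1, 5, 7), (4, 5, 5), (6, 8, 9)]
  Group 2 (a > b): [(5, 5, 4)]
Optimal job order: [3, 2, 1, 4, 6, 5]
Schedule:
  Job 3: M1 done at 3, M2 done at 7
  Job 2: M1 done at 7, M2 done at 18
  Job 1: M1 done at 12, M2 done at 25
  Job 4: M1 done at 17, M2 done at 30
  Job 6: M1 done at 25, M2 done at 39
  Job 5: M1 done at 30, M2 done at 43
Makespan = 43

43


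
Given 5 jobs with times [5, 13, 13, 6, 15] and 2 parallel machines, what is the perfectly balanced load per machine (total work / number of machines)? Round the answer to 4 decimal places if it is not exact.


Total processing time = 5 + 13 + 13 + 6 + 15 = 52
Number of machines = 2
Ideal balanced load = 52 / 2 = 26.0

26.0


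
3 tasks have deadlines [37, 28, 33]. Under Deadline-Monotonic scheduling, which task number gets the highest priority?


Sort tasks by relative deadline (ascending):
  Task 2: deadline = 28
  Task 3: deadline = 33
  Task 1: deadline = 37
Priority order (highest first): [2, 3, 1]
Highest priority task = 2

2


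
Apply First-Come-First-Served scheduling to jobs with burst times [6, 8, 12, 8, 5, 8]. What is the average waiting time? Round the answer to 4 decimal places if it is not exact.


FCFS order (as given): [6, 8, 12, 8, 5, 8]
Waiting times:
  Job 1: wait = 0
  Job 2: wait = 6
  Job 3: wait = 14
  Job 4: wait = 26
  Job 5: wait = 34
  Job 6: wait = 39
Sum of waiting times = 119
Average waiting time = 119/6 = 19.8333

19.8333


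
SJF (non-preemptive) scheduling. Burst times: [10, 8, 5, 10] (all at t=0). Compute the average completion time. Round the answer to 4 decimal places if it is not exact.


SJF order (ascending): [5, 8, 10, 10]
Completion times:
  Job 1: burst=5, C=5
  Job 2: burst=8, C=13
  Job 3: burst=10, C=23
  Job 4: burst=10, C=33
Average completion = 74/4 = 18.5

18.5


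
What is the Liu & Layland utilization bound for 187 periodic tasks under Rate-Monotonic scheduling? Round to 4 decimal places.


Compute 2^(1/187) = 1.0037135476
Subtract 1: 1.0037135476 - 1 = 0.0037135476
Multiply by n: 187 * 0.0037135476 = 0.6944334012
Round to 4 dp: 0.6944

0.6944


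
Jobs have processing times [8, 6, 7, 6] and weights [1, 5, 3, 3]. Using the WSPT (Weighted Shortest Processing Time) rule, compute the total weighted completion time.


Compute p/w ratios and sort ascending (WSPT): [(6, 5), (6, 3), (7, 3), (8, 1)]
Compute weighted completion times:
  Job (p=6,w=5): C=6, w*C=5*6=30
  Job (p=6,w=3): C=12, w*C=3*12=36
  Job (p=7,w=3): C=19, w*C=3*19=57
  Job (p=8,w=1): C=27, w*C=1*27=27
Total weighted completion time = 150

150


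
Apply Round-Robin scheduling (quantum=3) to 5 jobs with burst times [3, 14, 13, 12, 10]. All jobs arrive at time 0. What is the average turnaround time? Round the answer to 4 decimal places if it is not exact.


Time quantum = 3
Execution trace:
  J1 runs 3 units, time = 3
  J2 runs 3 units, time = 6
  J3 runs 3 units, time = 9
  J4 runs 3 units, time = 12
  J5 runs 3 units, time = 15
  J2 runs 3 units, time = 18
  J3 runs 3 units, time = 21
  J4 runs 3 units, time = 24
  J5 runs 3 units, time = 27
  J2 runs 3 units, time = 30
  J3 runs 3 units, time = 33
  J4 runs 3 units, time = 36
  J5 runs 3 units, time = 39
  J2 runs 3 units, time = 42
  J3 runs 3 units, time = 45
  J4 runs 3 units, time = 48
  J5 runs 1 units, time = 49
  J2 runs 2 units, time = 51
  J3 runs 1 units, time = 52
Finish times: [3, 51, 52, 48, 49]
Average turnaround = 203/5 = 40.6

40.6


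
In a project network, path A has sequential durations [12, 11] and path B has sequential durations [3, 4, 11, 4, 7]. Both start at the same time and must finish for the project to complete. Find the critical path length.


Path A total = 12 + 11 = 23
Path B total = 3 + 4 + 11 + 4 + 7 = 29
Critical path = longest path = max(23, 29) = 29

29


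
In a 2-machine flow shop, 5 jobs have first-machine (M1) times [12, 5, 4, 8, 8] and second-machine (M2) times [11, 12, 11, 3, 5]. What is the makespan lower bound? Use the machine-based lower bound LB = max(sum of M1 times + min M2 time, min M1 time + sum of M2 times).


LB1 = sum(M1 times) + min(M2 times) = 37 + 3 = 40
LB2 = min(M1 times) + sum(M2 times) = 4 + 42 = 46
Lower bound = max(LB1, LB2) = max(40, 46) = 46

46


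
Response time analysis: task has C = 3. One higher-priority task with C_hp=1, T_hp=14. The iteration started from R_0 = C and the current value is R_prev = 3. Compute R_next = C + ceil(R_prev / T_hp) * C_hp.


R_next = C + ceil(R_prev / T_hp) * C_hp
ceil(3 / 14) = ceil(0.2143) = 1
Interference = 1 * 1 = 1
R_next = 3 + 1 = 4

4


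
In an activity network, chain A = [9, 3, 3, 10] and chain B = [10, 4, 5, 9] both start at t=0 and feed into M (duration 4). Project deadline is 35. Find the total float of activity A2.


Forward pass: ES(A2) = sum of predecessors on chain A = 9
EF = ES + duration = 9 + 3 = 12
Backward pass: LF(M) = deadline = 35; LS(M) = 35 - 4 = 31
LF(A2) = LS(M) - sum(successors on chain A) = 31 - 13 = 18
LS = LF - duration = 18 - 3 = 15
Total float = LS - ES = 15 - 9 = 6

6


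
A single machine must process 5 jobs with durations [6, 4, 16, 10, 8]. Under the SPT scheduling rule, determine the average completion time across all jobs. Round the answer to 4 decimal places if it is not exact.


Sort jobs by processing time (SPT order): [4, 6, 8, 10, 16]
Compute completion times sequentially:
  Job 1: processing = 4, completes at 4
  Job 2: processing = 6, completes at 10
  Job 3: processing = 8, completes at 18
  Job 4: processing = 10, completes at 28
  Job 5: processing = 16, completes at 44
Sum of completion times = 104
Average completion time = 104/5 = 20.8

20.8


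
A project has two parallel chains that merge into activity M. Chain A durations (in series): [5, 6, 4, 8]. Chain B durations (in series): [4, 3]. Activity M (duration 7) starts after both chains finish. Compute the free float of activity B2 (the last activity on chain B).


ES(B2) = sum of predecessors on chain B = 4
EF(B2) = ES + duration = 4 + 3 = 7
Successor of B2 is M. ES(M) = max(sum(A), sum(B)) = max(23, 7) = 23
Free float = ES(successor) - EF(current) = 23 - 7 = 16

16


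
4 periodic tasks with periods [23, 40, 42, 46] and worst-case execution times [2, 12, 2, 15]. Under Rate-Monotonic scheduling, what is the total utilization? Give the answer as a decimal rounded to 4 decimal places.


Compute individual utilizations (exact fractions):
  Task 1: C/T = 2/23 (approx. 0.087)
  Task 2: C/T = 12/40 = 3/10 (approx. 0.3)
  Task 3: C/T = 2/42 = 1/21 (approx. 0.0476)
  Task 4: C/T = 15/46 (approx. 0.3261)
Total utilization U = 2/23 + 3/10 + 1/21 + 15/46 = 1837/2415
Rounded to 4 decimal places: U = 0.7607
RM (Liu & Layland) bound for 4 tasks = 0.756828; compare with U = 1837/2415 (approx. 0.760663)
bound < U <= 1, so the RM sufficient condition is not met (inconclusive; an exact test such as response-time analysis is needed).

0.7607


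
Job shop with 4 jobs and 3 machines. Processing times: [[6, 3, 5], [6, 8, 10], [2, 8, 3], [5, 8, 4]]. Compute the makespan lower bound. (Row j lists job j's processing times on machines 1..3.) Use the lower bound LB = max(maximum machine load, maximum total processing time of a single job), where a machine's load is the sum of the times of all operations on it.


Machine loads:
  Machine 1: 6 + 6 + 2 + 5 = 19
  Machine 2: 3 + 8 + 8 + 8 = 27
  Machine 3: 5 + 10 + 3 + 4 = 22
Max machine load = 27
Job totals:
  Job 1: 14
  Job 2: 24
  Job 3: 13
  Job 4: 17
Max job total = 24
Lower bound = max(27, 24) = 27

27


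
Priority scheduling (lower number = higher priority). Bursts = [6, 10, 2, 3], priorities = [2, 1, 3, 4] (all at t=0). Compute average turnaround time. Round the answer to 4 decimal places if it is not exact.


Sort by priority (ascending = highest first):
Order: [(1, 10), (2, 6), (3, 2), (4, 3)]
Completion times:
  Priority 1, burst=10, C=10
  Priority 2, burst=6, C=16
  Priority 3, burst=2, C=18
  Priority 4, burst=3, C=21
Average turnaround = 65/4 = 16.25

16.25


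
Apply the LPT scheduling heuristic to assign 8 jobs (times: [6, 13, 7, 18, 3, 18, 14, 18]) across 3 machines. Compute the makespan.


Sort jobs in decreasing order (LPT): [18, 18, 18, 14, 13, 7, 6, 3]
Assign each job to the least loaded machine:
  Machine 1: jobs [18, 14], load = 32
  Machine 2: jobs [18, 13, 3], load = 34
  Machine 3: jobs [18, 7, 6], load = 31
Makespan = max load = 34

34


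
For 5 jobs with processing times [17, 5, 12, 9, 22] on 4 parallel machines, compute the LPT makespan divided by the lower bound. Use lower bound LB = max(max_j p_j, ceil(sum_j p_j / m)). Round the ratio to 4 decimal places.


LPT order: [22, 17, 12, 9, 5]
Machine loads after assignment: [22, 17, 12, 14]
LPT makespan = 22
Lower bound = max(max_job, ceil(total/4)) = max(22, 17) = 22
Ratio = 22 / 22 = 1.0

1.0


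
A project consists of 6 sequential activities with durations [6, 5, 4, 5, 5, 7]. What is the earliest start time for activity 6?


Activity 6 starts after activities 1 through 5 complete.
Predecessor durations: [6, 5, 4, 5, 5]
ES = 6 + 5 + 4 + 5 + 5 = 25

25


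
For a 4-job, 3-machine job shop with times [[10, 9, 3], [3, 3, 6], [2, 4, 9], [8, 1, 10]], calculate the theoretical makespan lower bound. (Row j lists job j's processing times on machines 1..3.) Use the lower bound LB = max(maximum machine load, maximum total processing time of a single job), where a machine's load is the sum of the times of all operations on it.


Machine loads:
  Machine 1: 10 + 3 + 2 + 8 = 23
  Machine 2: 9 + 3 + 4 + 1 = 17
  Machine 3: 3 + 6 + 9 + 10 = 28
Max machine load = 28
Job totals:
  Job 1: 22
  Job 2: 12
  Job 3: 15
  Job 4: 19
Max job total = 22
Lower bound = max(28, 22) = 28

28


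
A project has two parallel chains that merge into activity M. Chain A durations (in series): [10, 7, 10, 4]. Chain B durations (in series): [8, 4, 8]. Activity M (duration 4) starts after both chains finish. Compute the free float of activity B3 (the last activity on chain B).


ES(B3) = sum of predecessors on chain B = 12
EF(B3) = ES + duration = 12 + 8 = 20
Successor of B3 is M. ES(M) = max(sum(A), sum(B)) = max(31, 20) = 31
Free float = ES(successor) - EF(current) = 31 - 20 = 11

11


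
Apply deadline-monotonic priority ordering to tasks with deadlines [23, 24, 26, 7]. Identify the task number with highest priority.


Sort tasks by relative deadline (ascending):
  Task 4: deadline = 7
  Task 1: deadline = 23
  Task 2: deadline = 24
  Task 3: deadline = 26
Priority order (highest first): [4, 1, 2, 3]
Highest priority task = 4

4


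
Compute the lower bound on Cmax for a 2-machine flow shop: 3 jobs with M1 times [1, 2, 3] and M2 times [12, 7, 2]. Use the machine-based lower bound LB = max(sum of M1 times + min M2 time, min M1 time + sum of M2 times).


LB1 = sum(M1 times) + min(M2 times) = 6 + 2 = 8
LB2 = min(M1 times) + sum(M2 times) = 1 + 21 = 22
Lower bound = max(LB1, LB2) = max(8, 22) = 22

22


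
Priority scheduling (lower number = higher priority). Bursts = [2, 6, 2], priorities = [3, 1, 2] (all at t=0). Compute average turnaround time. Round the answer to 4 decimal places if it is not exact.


Sort by priority (ascending = highest first):
Order: [(1, 6), (2, 2), (3, 2)]
Completion times:
  Priority 1, burst=6, C=6
  Priority 2, burst=2, C=8
  Priority 3, burst=2, C=10
Average turnaround = 24/3 = 8.0

8.0


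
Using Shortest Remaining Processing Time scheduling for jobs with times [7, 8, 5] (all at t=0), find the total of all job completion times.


Since all jobs arrive at t=0, SRPT equals SPT ordering.
SPT order: [5, 7, 8]
Completion times:
  Job 1: p=5, C=5
  Job 2: p=7, C=12
  Job 3: p=8, C=20
Total completion time = 5 + 12 + 20 = 37

37


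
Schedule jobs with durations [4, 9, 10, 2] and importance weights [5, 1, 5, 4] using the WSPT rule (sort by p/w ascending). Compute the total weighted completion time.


Compute p/w ratios and sort ascending (WSPT): [(2, 4), (4, 5), (10, 5), (9, 1)]
Compute weighted completion times:
  Job (p=2,w=4): C=2, w*C=4*2=8
  Job (p=4,w=5): C=6, w*C=5*6=30
  Job (p=10,w=5): C=16, w*C=5*16=80
  Job (p=9,w=1): C=25, w*C=1*25=25
Total weighted completion time = 143

143


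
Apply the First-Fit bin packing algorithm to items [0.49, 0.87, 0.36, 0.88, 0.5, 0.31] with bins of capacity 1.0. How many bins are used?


Place items sequentially using First-Fit:
  Item 0.49 -> new Bin 1
  Item 0.87 -> new Bin 2
  Item 0.36 -> Bin 1 (now 0.85)
  Item 0.88 -> new Bin 3
  Item 0.5 -> new Bin 4
  Item 0.31 -> Bin 4 (now 0.81)
Total bins used = 4

4


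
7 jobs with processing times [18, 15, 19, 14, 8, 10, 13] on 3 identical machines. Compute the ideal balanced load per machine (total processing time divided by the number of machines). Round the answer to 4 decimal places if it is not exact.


Total processing time = 18 + 15 + 19 + 14 + 8 + 10 + 13 = 97
Number of machines = 3
Ideal balanced load = 97 / 3 = 32.3333

32.3333


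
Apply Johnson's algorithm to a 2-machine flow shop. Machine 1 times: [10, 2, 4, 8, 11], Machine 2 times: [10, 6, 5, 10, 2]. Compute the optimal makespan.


Apply Johnson's rule:
  Group 1 (a <= b): [(2, 2, 6), (3, 4, 5), (4, 8, 10), (1, 10, 10)]
  Group 2 (a > b): [(5, 11, 2)]
Optimal job order: [2, 3, 4, 1, 5]
Schedule:
  Job 2: M1 done at 2, M2 done at 8
  Job 3: M1 done at 6, M2 done at 13
  Job 4: M1 done at 14, M2 done at 24
  Job 1: M1 done at 24, M2 done at 34
  Job 5: M1 done at 35, M2 done at 37
Makespan = 37

37


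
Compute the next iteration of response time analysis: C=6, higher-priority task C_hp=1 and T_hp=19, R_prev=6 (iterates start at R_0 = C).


R_next = C + ceil(R_prev / T_hp) * C_hp
ceil(6 / 19) = ceil(0.3158) = 1
Interference = 1 * 1 = 1
R_next = 6 + 1 = 7

7


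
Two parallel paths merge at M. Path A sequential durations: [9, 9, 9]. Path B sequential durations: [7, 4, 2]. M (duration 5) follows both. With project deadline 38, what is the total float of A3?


Forward pass: ES(A3) = sum of predecessors on chain A = 18
EF = ES + duration = 18 + 9 = 27
Backward pass: LF(M) = deadline = 38; LS(M) = 38 - 5 = 33
LF(A3) = LS(M) - sum(successors on chain A) = 33 - 0 = 33
LS = LF - duration = 33 - 9 = 24
Total float = LS - ES = 24 - 18 = 6

6


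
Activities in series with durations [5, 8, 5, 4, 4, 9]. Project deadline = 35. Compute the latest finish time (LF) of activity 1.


LF(activity 1) = deadline - sum of successor durations
Successors: activities 2 through 6 with durations [8, 5, 4, 4, 9]
Sum of successor durations = 30
LF = 35 - 30 = 5

5


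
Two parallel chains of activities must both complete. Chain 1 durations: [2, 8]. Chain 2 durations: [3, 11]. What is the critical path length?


Path A total = 2 + 8 = 10
Path B total = 3 + 11 = 14
Critical path = longest path = max(10, 14) = 14

14


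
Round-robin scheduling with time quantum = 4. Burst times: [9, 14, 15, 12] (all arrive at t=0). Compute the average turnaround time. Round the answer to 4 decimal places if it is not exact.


Time quantum = 4
Execution trace:
  J1 runs 4 units, time = 4
  J2 runs 4 units, time = 8
  J3 runs 4 units, time = 12
  J4 runs 4 units, time = 16
  J1 runs 4 units, time = 20
  J2 runs 4 units, time = 24
  J3 runs 4 units, time = 28
  J4 runs 4 units, time = 32
  J1 runs 1 units, time = 33
  J2 runs 4 units, time = 37
  J3 runs 4 units, time = 41
  J4 runs 4 units, time = 45
  J2 runs 2 units, time = 47
  J3 runs 3 units, time = 50
Finish times: [33, 47, 50, 45]
Average turnaround = 175/4 = 43.75

43.75
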